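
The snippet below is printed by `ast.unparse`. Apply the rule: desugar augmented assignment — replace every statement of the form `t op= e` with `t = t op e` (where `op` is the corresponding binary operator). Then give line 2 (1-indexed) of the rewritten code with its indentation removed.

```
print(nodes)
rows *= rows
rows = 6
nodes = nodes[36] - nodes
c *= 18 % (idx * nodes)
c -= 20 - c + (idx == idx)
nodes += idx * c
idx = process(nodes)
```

Transformed code:
print(nodes)
rows = rows * rows
rows = 6
nodes = nodes[36] - nodes
c = c * (18 % (idx * nodes))
c = c - (20 - c + (idx == idx))
nodes = nodes + idx * c
idx = process(nodes)

rows = rows * rows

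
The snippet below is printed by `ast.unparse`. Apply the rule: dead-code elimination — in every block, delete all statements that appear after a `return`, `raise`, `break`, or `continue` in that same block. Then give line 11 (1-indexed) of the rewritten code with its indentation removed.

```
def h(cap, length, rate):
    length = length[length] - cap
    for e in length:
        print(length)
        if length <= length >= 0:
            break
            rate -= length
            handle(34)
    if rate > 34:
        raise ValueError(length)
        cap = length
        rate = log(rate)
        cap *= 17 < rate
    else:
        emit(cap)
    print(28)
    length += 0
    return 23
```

print(28)

Transformed code:
def h(cap, length, rate):
    length = length[length] - cap
    for e in length:
        print(length)
        if length <= length >= 0:
            break
    if rate > 34:
        raise ValueError(length)
    else:
        emit(cap)
    print(28)
    length += 0
    return 23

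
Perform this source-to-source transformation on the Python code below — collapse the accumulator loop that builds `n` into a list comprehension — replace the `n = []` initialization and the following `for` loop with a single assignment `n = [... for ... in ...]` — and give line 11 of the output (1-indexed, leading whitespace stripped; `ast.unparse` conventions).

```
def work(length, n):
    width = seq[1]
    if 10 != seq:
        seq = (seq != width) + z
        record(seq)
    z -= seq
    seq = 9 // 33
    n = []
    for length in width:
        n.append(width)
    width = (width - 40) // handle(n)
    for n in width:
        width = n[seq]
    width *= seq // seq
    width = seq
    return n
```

width = n[seq]

Transformed code:
def work(length, n):
    width = seq[1]
    if 10 != seq:
        seq = (seq != width) + z
        record(seq)
    z -= seq
    seq = 9 // 33
    n = [width for length in width]
    width = (width - 40) // handle(n)
    for n in width:
        width = n[seq]
    width *= seq // seq
    width = seq
    return n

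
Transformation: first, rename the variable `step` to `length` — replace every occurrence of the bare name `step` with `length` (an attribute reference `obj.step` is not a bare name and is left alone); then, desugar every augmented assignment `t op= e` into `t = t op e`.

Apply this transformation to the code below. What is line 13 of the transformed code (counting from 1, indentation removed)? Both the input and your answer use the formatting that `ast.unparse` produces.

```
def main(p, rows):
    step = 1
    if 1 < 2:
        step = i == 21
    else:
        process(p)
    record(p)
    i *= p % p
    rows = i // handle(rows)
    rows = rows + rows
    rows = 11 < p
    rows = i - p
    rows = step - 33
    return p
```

rows = length - 33

Transformed code:
def main(p, rows):
    length = 1
    if 1 < 2:
        length = i == 21
    else:
        process(p)
    record(p)
    i = i * (p % p)
    rows = i // handle(rows)
    rows = rows + rows
    rows = 11 < p
    rows = i - p
    rows = length - 33
    return p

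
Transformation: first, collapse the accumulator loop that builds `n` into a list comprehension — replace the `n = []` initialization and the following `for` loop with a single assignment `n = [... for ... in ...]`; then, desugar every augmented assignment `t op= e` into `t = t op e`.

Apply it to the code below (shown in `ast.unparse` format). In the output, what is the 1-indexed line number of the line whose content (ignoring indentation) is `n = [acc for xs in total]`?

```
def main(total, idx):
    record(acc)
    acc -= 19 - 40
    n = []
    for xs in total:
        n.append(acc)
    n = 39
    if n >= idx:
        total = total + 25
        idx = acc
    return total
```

Transformed code:
def main(total, idx):
    record(acc)
    acc = acc - (19 - 40)
    n = [acc for xs in total]
    n = 39
    if n >= idx:
        total = total + 25
        idx = acc
    return total

4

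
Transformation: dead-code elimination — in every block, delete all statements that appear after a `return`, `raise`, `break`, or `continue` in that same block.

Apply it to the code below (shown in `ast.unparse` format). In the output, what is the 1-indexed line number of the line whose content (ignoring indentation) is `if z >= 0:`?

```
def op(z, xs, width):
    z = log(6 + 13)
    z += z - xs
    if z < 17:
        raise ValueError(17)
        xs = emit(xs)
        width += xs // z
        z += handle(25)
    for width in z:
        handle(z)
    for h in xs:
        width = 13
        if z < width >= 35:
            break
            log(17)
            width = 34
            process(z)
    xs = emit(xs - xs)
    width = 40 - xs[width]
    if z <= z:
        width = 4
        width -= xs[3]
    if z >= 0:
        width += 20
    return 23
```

Transformed code:
def op(z, xs, width):
    z = log(6 + 13)
    z += z - xs
    if z < 17:
        raise ValueError(17)
    for width in z:
        handle(z)
    for h in xs:
        width = 13
        if z < width >= 35:
            break
    xs = emit(xs - xs)
    width = 40 - xs[width]
    if z <= z:
        width = 4
        width -= xs[3]
    if z >= 0:
        width += 20
    return 23

17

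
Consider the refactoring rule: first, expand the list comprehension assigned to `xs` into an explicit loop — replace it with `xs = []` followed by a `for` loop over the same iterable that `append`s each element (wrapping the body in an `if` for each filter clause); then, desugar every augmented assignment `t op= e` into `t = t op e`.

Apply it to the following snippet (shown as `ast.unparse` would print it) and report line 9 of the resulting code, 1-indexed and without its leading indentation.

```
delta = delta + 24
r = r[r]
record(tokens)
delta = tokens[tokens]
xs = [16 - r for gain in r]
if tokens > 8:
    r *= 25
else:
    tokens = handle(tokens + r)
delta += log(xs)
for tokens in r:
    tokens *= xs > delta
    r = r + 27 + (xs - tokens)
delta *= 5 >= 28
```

Transformed code:
delta = delta + 24
r = r[r]
record(tokens)
delta = tokens[tokens]
xs = []
for gain in r:
    xs.append(16 - r)
if tokens > 8:
    r = r * 25
else:
    tokens = handle(tokens + r)
delta = delta + log(xs)
for tokens in r:
    tokens = tokens * (xs > delta)
    r = r + 27 + (xs - tokens)
delta = delta * (5 >= 28)

r = r * 25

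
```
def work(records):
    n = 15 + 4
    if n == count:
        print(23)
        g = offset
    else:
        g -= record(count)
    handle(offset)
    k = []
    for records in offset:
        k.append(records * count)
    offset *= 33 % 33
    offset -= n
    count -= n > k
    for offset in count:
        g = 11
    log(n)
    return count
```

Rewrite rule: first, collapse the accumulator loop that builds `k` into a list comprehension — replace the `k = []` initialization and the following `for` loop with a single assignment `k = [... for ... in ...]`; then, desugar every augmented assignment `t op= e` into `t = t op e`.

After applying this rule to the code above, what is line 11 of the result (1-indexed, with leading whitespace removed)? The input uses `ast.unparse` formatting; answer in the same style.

offset = offset - n

Transformed code:
def work(records):
    n = 15 + 4
    if n == count:
        print(23)
        g = offset
    else:
        g = g - record(count)
    handle(offset)
    k = [records * count for records in offset]
    offset = offset * (33 % 33)
    offset = offset - n
    count = count - (n > k)
    for offset in count:
        g = 11
    log(n)
    return count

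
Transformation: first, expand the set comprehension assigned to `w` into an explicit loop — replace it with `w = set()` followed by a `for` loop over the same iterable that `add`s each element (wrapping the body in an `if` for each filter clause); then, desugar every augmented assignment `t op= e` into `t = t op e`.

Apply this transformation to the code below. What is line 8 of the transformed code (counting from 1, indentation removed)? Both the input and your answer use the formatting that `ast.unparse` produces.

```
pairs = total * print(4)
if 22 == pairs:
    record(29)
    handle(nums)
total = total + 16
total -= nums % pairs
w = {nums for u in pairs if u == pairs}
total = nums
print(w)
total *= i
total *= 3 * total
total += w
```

for u in pairs:

Transformed code:
pairs = total * print(4)
if 22 == pairs:
    record(29)
    handle(nums)
total = total + 16
total = total - nums % pairs
w = set()
for u in pairs:
    if u == pairs:
        w.add(nums)
total = nums
print(w)
total = total * i
total = total * (3 * total)
total = total + w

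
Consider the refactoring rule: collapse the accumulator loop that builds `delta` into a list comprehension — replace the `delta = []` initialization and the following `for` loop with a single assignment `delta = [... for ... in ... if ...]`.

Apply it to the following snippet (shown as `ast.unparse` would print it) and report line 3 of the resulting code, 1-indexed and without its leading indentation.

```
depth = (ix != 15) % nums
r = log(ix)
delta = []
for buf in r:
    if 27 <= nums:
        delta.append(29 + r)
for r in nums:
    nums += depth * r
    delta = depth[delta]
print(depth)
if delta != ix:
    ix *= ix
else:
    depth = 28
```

Transformed code:
depth = (ix != 15) % nums
r = log(ix)
delta = [29 + r for buf in r if 27 <= nums]
for r in nums:
    nums += depth * r
    delta = depth[delta]
print(depth)
if delta != ix:
    ix *= ix
else:
    depth = 28

delta = [29 + r for buf in r if 27 <= nums]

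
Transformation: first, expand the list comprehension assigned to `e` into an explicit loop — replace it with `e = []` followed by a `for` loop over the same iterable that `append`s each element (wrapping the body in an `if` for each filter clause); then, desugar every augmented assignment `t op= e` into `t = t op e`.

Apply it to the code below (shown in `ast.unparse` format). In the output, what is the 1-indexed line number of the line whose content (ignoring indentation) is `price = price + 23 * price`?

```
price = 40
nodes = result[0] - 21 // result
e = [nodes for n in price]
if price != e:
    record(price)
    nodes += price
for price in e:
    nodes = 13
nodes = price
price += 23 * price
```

12

Transformed code:
price = 40
nodes = result[0] - 21 // result
e = []
for n in price:
    e.append(nodes)
if price != e:
    record(price)
    nodes = nodes + price
for price in e:
    nodes = 13
nodes = price
price = price + 23 * price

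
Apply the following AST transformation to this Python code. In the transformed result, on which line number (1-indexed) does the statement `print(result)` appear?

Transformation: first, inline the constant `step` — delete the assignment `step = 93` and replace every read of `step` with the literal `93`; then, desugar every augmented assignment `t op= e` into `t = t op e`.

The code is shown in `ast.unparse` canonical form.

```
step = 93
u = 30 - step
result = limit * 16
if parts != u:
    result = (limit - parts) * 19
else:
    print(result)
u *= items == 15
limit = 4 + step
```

6

Transformed code:
u = 30 - 93
result = limit * 16
if parts != u:
    result = (limit - parts) * 19
else:
    print(result)
u = u * (items == 15)
limit = 4 + 93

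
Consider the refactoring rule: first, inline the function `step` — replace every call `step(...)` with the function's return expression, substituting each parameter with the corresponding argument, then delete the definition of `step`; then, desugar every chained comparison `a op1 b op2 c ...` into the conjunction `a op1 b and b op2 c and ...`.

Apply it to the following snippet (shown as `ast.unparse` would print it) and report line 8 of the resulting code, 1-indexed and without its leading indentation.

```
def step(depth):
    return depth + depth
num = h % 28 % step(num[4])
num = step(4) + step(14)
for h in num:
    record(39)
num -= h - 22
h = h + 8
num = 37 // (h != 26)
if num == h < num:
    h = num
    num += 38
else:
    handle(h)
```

Transformed code:
num = h % 28 % (num[4] + num[4])
num = 4 + 4 + (14 + 14)
for h in num:
    record(39)
num -= h - 22
h = h + 8
num = 37 // (h != 26)
if num == h and h < num:
    h = num
    num += 38
else:
    handle(h)

if num == h and h < num:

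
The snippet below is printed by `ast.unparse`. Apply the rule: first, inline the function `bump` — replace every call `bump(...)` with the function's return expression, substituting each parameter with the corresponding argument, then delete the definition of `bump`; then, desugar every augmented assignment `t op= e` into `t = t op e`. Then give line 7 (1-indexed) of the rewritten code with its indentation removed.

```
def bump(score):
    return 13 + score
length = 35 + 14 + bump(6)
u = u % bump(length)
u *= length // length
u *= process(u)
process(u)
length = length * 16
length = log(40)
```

Transformed code:
length = 35 + 14 + (13 + 6)
u = u % (13 + length)
u = u * (length // length)
u = u * process(u)
process(u)
length = length * 16
length = log(40)

length = log(40)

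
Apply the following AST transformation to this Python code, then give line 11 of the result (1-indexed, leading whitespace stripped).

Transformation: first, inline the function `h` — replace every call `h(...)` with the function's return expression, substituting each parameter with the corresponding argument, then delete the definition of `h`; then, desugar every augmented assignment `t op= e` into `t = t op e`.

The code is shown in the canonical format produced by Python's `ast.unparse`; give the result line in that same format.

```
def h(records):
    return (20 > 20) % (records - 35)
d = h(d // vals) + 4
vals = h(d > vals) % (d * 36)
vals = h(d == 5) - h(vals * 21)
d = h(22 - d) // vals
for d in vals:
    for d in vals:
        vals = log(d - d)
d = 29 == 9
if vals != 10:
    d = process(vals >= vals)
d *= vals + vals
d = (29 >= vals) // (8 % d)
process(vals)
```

Transformed code:
d = (20 > 20) % (d // vals - 35) + 4
vals = (20 > 20) % ((d > vals) - 35) % (d * 36)
vals = (20 > 20) % ((d == 5) - 35) - (20 > 20) % (vals * 21 - 35)
d = (20 > 20) % (22 - d - 35) // vals
for d in vals:
    for d in vals:
        vals = log(d - d)
d = 29 == 9
if vals != 10:
    d = process(vals >= vals)
d = d * (vals + vals)
d = (29 >= vals) // (8 % d)
process(vals)

d = d * (vals + vals)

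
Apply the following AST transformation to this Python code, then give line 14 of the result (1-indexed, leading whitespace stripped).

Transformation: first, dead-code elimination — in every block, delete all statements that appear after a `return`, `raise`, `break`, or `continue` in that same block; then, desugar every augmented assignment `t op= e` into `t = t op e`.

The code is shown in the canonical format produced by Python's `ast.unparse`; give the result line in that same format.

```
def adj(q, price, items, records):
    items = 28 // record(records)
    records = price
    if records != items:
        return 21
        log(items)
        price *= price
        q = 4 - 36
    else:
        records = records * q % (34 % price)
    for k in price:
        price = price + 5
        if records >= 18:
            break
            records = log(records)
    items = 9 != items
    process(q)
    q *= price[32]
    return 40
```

q = q * price[32]

Transformed code:
def adj(q, price, items, records):
    items = 28 // record(records)
    records = price
    if records != items:
        return 21
    else:
        records = records * q % (34 % price)
    for k in price:
        price = price + 5
        if records >= 18:
            break
    items = 9 != items
    process(q)
    q = q * price[32]
    return 40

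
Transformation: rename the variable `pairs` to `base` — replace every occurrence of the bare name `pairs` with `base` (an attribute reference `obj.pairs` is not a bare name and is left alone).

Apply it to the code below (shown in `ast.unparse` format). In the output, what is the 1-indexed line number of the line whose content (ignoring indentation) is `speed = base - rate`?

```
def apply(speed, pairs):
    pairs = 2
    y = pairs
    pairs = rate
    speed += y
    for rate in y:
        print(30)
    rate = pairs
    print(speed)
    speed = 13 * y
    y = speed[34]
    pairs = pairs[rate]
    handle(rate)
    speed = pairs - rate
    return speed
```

14

Transformed code:
def apply(speed, base):
    base = 2
    y = base
    base = rate
    speed += y
    for rate in y:
        print(30)
    rate = base
    print(speed)
    speed = 13 * y
    y = speed[34]
    base = base[rate]
    handle(rate)
    speed = base - rate
    return speed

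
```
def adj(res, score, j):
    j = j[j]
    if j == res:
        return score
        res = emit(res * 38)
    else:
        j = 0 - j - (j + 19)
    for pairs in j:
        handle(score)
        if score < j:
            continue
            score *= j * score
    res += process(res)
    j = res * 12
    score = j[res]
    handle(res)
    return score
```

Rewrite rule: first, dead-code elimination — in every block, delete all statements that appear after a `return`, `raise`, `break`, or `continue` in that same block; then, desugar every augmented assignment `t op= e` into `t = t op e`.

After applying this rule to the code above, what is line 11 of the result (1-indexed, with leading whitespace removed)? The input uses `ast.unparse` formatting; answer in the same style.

res = res + process(res)

Transformed code:
def adj(res, score, j):
    j = j[j]
    if j == res:
        return score
    else:
        j = 0 - j - (j + 19)
    for pairs in j:
        handle(score)
        if score < j:
            continue
    res = res + process(res)
    j = res * 12
    score = j[res]
    handle(res)
    return score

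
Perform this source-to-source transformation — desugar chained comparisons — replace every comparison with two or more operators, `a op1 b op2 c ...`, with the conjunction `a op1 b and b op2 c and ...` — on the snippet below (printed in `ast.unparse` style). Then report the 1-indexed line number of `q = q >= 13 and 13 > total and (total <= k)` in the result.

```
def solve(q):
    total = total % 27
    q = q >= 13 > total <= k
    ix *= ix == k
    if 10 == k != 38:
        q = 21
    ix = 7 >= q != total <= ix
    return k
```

Transformed code:
def solve(q):
    total = total % 27
    q = q >= 13 and 13 > total and (total <= k)
    ix *= ix == k
    if 10 == k and k != 38:
        q = 21
    ix = 7 >= q and q != total and (total <= ix)
    return k

3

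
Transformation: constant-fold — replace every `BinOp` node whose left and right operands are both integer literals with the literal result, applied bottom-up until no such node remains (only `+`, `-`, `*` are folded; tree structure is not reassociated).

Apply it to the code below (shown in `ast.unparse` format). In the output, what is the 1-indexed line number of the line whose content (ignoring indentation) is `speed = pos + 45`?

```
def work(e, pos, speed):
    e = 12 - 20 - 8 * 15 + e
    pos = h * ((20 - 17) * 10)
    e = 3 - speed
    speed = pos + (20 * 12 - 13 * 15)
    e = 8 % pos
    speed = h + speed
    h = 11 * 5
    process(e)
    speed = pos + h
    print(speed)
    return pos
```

5

Transformed code:
def work(e, pos, speed):
    e = -128 + e
    pos = h * 30
    e = 3 - speed
    speed = pos + 45
    e = 8 % pos
    speed = h + speed
    h = 55
    process(e)
    speed = pos + h
    print(speed)
    return pos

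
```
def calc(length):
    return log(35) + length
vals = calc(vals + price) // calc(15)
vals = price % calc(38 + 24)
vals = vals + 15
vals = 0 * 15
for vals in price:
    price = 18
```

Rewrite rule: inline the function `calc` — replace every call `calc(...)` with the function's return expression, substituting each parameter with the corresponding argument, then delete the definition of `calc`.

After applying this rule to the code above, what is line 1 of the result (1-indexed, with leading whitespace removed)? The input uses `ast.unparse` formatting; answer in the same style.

vals = (log(35) + (vals + price)) // (log(35) + 15)

Transformed code:
vals = (log(35) + (vals + price)) // (log(35) + 15)
vals = price % (log(35) + (38 + 24))
vals = vals + 15
vals = 0 * 15
for vals in price:
    price = 18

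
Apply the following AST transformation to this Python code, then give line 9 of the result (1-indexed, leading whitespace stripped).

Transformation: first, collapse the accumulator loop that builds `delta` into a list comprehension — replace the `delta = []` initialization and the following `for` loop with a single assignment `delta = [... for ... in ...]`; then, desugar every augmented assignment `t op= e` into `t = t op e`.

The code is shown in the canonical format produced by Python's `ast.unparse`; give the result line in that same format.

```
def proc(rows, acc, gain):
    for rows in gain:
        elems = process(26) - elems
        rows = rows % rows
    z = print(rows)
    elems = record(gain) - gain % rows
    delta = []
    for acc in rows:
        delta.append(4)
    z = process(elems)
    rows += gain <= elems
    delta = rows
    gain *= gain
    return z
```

Transformed code:
def proc(rows, acc, gain):
    for rows in gain:
        elems = process(26) - elems
        rows = rows % rows
    z = print(rows)
    elems = record(gain) - gain % rows
    delta = [4 for acc in rows]
    z = process(elems)
    rows = rows + (gain <= elems)
    delta = rows
    gain = gain * gain
    return z

rows = rows + (gain <= elems)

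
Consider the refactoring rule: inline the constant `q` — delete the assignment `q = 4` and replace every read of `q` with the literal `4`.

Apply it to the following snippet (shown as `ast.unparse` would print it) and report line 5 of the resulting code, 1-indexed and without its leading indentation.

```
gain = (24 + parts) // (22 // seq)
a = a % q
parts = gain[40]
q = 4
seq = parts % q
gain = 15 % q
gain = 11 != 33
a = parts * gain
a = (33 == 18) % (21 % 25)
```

Transformed code:
gain = (24 + parts) // (22 // seq)
a = a % 4
parts = gain[40]
seq = parts % 4
gain = 15 % 4
gain = 11 != 33
a = parts * gain
a = (33 == 18) % (21 % 25)

gain = 15 % 4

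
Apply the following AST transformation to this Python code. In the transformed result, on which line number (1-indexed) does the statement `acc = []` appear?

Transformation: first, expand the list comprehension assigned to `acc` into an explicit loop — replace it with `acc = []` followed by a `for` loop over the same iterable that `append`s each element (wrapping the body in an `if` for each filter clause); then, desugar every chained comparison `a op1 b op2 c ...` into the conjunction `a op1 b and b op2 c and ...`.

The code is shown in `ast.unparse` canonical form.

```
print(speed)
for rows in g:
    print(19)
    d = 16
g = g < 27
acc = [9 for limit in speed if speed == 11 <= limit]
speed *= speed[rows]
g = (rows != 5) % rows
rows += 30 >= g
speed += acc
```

6

Transformed code:
print(speed)
for rows in g:
    print(19)
    d = 16
g = g < 27
acc = []
for limit in speed:
    if speed == 11 and 11 <= limit:
        acc.append(9)
speed *= speed[rows]
g = (rows != 5) % rows
rows += 30 >= g
speed += acc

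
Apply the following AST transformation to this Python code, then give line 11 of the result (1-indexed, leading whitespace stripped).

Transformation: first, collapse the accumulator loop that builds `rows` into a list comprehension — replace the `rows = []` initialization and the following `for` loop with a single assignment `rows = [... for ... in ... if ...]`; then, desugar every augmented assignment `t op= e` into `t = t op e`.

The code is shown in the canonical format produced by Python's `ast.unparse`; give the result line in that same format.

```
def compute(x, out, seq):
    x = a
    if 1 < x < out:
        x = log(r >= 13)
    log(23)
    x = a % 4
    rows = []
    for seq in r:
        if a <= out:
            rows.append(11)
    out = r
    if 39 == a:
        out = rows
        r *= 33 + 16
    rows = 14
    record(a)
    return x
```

Transformed code:
def compute(x, out, seq):
    x = a
    if 1 < x < out:
        x = log(r >= 13)
    log(23)
    x = a % 4
    rows = [11 for seq in r if a <= out]
    out = r
    if 39 == a:
        out = rows
        r = r * (33 + 16)
    rows = 14
    record(a)
    return x

r = r * (33 + 16)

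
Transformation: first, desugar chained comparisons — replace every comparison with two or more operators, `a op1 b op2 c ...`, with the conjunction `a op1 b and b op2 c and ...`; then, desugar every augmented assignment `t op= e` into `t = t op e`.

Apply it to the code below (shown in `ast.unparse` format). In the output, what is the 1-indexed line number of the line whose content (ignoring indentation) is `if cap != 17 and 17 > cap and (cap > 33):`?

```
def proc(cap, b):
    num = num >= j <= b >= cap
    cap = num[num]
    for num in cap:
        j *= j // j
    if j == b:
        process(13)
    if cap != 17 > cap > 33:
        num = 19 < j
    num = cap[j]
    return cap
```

Transformed code:
def proc(cap, b):
    num = num >= j and j <= b and (b >= cap)
    cap = num[num]
    for num in cap:
        j = j * (j // j)
    if j == b:
        process(13)
    if cap != 17 and 17 > cap and (cap > 33):
        num = 19 < j
    num = cap[j]
    return cap

8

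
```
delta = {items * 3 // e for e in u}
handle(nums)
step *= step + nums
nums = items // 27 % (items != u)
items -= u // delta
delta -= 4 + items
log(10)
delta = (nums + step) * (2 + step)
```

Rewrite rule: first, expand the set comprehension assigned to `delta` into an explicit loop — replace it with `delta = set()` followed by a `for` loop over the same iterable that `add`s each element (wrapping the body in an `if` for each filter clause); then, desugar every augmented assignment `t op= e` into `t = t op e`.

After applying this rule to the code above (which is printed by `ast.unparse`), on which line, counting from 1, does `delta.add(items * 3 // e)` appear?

3

Transformed code:
delta = set()
for e in u:
    delta.add(items * 3 // e)
handle(nums)
step = step * (step + nums)
nums = items // 27 % (items != u)
items = items - u // delta
delta = delta - (4 + items)
log(10)
delta = (nums + step) * (2 + step)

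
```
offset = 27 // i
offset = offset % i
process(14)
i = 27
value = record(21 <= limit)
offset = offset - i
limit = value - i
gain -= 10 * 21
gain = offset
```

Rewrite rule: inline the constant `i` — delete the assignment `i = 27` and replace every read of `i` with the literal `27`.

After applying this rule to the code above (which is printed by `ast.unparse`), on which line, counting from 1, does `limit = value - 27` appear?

Transformed code:
offset = 27 // 27
offset = offset % 27
process(14)
value = record(21 <= limit)
offset = offset - 27
limit = value - 27
gain -= 10 * 21
gain = offset

6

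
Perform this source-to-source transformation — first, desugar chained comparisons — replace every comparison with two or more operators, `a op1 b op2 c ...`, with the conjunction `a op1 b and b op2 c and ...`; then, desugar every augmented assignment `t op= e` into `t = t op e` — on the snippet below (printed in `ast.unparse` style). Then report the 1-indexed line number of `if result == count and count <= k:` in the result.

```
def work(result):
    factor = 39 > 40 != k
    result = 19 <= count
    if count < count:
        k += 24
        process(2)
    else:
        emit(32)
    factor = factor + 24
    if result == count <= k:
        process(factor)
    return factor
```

Transformed code:
def work(result):
    factor = 39 > 40 and 40 != k
    result = 19 <= count
    if count < count:
        k = k + 24
        process(2)
    else:
        emit(32)
    factor = factor + 24
    if result == count and count <= k:
        process(factor)
    return factor

10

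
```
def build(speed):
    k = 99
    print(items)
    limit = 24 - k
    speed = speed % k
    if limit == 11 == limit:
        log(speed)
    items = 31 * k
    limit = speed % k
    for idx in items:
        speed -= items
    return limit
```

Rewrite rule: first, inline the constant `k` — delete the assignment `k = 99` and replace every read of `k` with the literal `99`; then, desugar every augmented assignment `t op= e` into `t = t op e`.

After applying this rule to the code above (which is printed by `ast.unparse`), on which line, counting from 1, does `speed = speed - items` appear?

Transformed code:
def build(speed):
    print(items)
    limit = 24 - 99
    speed = speed % 99
    if limit == 11 == limit:
        log(speed)
    items = 31 * 99
    limit = speed % 99
    for idx in items:
        speed = speed - items
    return limit

10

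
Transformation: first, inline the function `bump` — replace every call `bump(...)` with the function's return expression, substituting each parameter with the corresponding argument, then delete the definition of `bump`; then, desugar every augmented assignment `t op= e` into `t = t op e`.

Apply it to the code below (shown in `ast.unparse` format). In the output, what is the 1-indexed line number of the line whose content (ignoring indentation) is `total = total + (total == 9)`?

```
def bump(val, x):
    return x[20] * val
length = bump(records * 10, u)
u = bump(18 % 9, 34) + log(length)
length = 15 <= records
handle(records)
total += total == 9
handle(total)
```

5

Transformed code:
length = u[20] * (records * 10)
u = 34[20] * (18 % 9) + log(length)
length = 15 <= records
handle(records)
total = total + (total == 9)
handle(total)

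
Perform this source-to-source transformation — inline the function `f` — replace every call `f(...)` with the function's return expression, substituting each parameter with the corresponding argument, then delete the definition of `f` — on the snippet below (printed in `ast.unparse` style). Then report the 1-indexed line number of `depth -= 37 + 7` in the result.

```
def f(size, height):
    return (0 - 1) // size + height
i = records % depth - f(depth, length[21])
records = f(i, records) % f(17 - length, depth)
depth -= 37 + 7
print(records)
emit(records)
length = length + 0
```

Transformed code:
i = records % depth - ((0 - 1) // depth + length[21])
records = ((0 - 1) // i + records) % ((0 - 1) // (17 - length) + depth)
depth -= 37 + 7
print(records)
emit(records)
length = length + 0

3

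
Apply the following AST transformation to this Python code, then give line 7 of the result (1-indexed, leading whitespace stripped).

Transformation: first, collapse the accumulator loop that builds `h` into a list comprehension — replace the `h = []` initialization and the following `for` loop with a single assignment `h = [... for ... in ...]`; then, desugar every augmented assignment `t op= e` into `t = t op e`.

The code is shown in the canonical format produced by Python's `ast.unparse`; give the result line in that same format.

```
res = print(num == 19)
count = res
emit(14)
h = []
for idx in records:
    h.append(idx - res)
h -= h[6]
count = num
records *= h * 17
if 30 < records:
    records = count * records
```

records = records * (h * 17)

Transformed code:
res = print(num == 19)
count = res
emit(14)
h = [idx - res for idx in records]
h = h - h[6]
count = num
records = records * (h * 17)
if 30 < records:
    records = count * records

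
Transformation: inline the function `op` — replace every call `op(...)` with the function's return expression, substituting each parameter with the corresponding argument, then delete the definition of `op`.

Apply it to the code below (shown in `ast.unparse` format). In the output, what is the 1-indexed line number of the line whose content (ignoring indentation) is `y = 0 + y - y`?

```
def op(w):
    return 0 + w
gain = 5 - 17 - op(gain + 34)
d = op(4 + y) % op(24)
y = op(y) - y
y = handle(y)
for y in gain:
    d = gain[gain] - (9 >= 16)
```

Transformed code:
gain = 5 - 17 - (0 + (gain + 34))
d = (0 + (4 + y)) % (0 + 24)
y = 0 + y - y
y = handle(y)
for y in gain:
    d = gain[gain] - (9 >= 16)

3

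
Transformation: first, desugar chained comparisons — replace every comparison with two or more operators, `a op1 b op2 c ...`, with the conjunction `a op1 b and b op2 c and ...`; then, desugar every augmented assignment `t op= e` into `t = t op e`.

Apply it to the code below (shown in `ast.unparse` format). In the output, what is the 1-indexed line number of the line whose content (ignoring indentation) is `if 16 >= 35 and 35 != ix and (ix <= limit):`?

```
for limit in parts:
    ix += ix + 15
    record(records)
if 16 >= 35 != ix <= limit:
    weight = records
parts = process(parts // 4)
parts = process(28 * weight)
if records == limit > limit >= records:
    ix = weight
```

Transformed code:
for limit in parts:
    ix = ix + (ix + 15)
    record(records)
if 16 >= 35 and 35 != ix and (ix <= limit):
    weight = records
parts = process(parts // 4)
parts = process(28 * weight)
if records == limit and limit > limit and (limit >= records):
    ix = weight

4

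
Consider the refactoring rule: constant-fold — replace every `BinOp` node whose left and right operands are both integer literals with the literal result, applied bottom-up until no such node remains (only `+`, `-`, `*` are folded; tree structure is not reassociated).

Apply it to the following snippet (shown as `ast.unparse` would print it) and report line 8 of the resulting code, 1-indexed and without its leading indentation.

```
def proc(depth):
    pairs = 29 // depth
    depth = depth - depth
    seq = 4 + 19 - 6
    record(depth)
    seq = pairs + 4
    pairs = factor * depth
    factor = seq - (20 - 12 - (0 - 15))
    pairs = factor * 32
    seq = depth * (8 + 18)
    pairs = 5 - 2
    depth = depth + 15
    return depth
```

factor = seq - 23

Transformed code:
def proc(depth):
    pairs = 29 // depth
    depth = depth - depth
    seq = 17
    record(depth)
    seq = pairs + 4
    pairs = factor * depth
    factor = seq - 23
    pairs = factor * 32
    seq = depth * 26
    pairs = 3
    depth = depth + 15
    return depth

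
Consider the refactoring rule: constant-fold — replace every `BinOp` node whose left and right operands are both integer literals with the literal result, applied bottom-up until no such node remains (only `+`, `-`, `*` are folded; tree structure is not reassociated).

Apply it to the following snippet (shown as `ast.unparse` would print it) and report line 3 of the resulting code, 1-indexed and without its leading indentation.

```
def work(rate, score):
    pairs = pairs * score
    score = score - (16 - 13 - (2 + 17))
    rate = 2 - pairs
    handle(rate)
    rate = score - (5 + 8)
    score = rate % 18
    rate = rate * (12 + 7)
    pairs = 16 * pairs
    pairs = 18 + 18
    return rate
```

score = score - -16

Transformed code:
def work(rate, score):
    pairs = pairs * score
    score = score - -16
    rate = 2 - pairs
    handle(rate)
    rate = score - 13
    score = rate % 18
    rate = rate * 19
    pairs = 16 * pairs
    pairs = 36
    return rate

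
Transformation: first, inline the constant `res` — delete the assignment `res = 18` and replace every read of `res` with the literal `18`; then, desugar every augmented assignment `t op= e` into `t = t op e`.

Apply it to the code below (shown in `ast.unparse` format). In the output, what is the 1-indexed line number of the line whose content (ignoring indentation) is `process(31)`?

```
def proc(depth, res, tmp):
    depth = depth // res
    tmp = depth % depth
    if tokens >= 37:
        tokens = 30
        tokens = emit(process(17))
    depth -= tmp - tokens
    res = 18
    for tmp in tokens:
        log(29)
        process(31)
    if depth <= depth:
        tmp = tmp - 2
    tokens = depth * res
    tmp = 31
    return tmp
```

10

Transformed code:
def proc(depth, res, tmp):
    depth = depth // 18
    tmp = depth % depth
    if tokens >= 37:
        tokens = 30
        tokens = emit(process(17))
    depth = depth - (tmp - tokens)
    for tmp in tokens:
        log(29)
        process(31)
    if depth <= depth:
        tmp = tmp - 2
    tokens = depth * 18
    tmp = 31
    return tmp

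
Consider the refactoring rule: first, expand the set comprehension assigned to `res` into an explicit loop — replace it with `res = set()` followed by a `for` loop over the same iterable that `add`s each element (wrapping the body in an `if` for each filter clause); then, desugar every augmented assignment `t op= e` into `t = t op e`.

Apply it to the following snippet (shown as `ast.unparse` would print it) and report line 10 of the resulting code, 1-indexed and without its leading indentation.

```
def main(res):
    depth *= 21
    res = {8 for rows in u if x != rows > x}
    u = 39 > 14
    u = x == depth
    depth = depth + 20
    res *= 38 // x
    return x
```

Transformed code:
def main(res):
    depth = depth * 21
    res = set()
    for rows in u:
        if x != rows > x:
            res.add(8)
    u = 39 > 14
    u = x == depth
    depth = depth + 20
    res = res * (38 // x)
    return x

res = res * (38 // x)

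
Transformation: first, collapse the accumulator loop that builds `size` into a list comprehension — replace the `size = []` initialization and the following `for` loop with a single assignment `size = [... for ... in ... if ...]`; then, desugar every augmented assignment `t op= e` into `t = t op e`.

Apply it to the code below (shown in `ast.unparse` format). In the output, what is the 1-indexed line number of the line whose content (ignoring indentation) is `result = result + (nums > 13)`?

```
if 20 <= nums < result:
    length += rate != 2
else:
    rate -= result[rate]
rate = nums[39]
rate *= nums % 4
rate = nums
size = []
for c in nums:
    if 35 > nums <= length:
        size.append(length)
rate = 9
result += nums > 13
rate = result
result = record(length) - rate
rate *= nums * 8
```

10

Transformed code:
if 20 <= nums < result:
    length = length + (rate != 2)
else:
    rate = rate - result[rate]
rate = nums[39]
rate = rate * (nums % 4)
rate = nums
size = [length for c in nums if 35 > nums <= length]
rate = 9
result = result + (nums > 13)
rate = result
result = record(length) - rate
rate = rate * (nums * 8)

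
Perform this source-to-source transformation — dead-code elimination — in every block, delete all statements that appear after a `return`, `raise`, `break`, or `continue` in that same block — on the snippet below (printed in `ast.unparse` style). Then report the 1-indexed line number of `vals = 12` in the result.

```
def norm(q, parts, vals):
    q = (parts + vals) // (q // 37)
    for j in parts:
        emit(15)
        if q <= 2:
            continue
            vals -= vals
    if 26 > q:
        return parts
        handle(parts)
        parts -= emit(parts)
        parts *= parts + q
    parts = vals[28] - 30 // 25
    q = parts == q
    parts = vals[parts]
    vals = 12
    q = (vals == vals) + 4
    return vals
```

12

Transformed code:
def norm(q, parts, vals):
    q = (parts + vals) // (q // 37)
    for j in parts:
        emit(15)
        if q <= 2:
            continue
    if 26 > q:
        return parts
    parts = vals[28] - 30 // 25
    q = parts == q
    parts = vals[parts]
    vals = 12
    q = (vals == vals) + 4
    return vals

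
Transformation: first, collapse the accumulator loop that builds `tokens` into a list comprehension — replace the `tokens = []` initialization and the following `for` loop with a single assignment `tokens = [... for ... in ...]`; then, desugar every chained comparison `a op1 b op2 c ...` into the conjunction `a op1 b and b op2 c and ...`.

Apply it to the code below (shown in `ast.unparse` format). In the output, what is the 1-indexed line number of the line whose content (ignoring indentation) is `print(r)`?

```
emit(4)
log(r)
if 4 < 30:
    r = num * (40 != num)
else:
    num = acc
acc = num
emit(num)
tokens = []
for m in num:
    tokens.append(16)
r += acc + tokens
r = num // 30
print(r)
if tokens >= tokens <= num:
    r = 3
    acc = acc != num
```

12

Transformed code:
emit(4)
log(r)
if 4 < 30:
    r = num * (40 != num)
else:
    num = acc
acc = num
emit(num)
tokens = [16 for m in num]
r += acc + tokens
r = num // 30
print(r)
if tokens >= tokens and tokens <= num:
    r = 3
    acc = acc != num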